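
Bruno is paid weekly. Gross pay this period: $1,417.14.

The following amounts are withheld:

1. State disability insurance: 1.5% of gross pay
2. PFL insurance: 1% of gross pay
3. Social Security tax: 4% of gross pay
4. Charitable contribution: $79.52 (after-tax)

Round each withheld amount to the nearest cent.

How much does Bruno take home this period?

$1,245.50

State disability insurance: $1,417.14 × 0.015 = $21.26
Social Security tax: $1,417.14 × 0.04 = $56.69
PFL insurance: $1,417.14 × 0.01 = $14.17
Charitable contribution: $79.52
Total deductions = $21.26 + $56.69 + $14.17 + $79.52 = $171.64
Net pay = $1,417.14 − $171.64 = $1,245.50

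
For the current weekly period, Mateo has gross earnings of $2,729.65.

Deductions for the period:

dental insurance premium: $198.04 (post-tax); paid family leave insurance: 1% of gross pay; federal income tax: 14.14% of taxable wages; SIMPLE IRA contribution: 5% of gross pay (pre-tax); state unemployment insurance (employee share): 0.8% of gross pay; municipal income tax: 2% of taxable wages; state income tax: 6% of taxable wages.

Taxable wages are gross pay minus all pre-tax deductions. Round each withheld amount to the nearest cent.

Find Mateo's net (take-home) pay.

SIMPLE IRA contribution: $2,729.65 × 0.05 = $136.48
Taxable wages = $2,729.65 − $136.48 = $2,593.17
State income tax: $2,593.17 × 0.06 = $155.59
Municipal income tax: $2,593.17 × 0.02 = $51.86
Federal income tax: $2,593.17 × 0.1414 = $366.67
State unemployment insurance (employee share): $2,729.65 × 0.008 = $21.84
Paid family leave insurance: $2,729.65 × 0.01 = $27.30
Dental insurance premium: $198.04
Total deductions = $136.48 + $155.59 + $51.86 + $366.67 + $21.84 + $27.30 + $198.04 = $957.78
Net pay = $2,729.65 − $957.78 = $1,771.87

$1,771.87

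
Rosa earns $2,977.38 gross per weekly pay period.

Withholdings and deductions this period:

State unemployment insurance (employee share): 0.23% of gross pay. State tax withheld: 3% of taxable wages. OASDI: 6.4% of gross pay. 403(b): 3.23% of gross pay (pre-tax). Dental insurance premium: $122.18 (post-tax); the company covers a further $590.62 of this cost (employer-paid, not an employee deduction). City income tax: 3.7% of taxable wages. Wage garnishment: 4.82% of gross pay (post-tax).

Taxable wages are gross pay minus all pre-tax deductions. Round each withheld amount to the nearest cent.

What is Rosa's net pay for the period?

403(b): $2,977.38 × 0.0323 = $96.17
Taxable wages = $2,977.38 − $96.17 = $2,881.21
City income tax: $2,881.21 × 0.037 = $106.60
State tax withheld: $2,881.21 × 0.03 = $86.44
OASDI: $2,977.38 × 0.064 = $190.55
State unemployment insurance (employee share): $2,977.38 × 0.0023 = $6.85
Dental insurance premium: $122.18
Wage garnishment: $2,977.38 × 0.0482 = $143.51
(Employer's $590.62 toward dental insurance premium is not withheld from the employee.)
Total deductions = $96.17 + $106.60 + $86.44 + $190.55 + $6.85 + $122.18 + $143.51 = $752.30
Net pay = $2,977.38 − $752.30 = $2,225.08

$2,225.08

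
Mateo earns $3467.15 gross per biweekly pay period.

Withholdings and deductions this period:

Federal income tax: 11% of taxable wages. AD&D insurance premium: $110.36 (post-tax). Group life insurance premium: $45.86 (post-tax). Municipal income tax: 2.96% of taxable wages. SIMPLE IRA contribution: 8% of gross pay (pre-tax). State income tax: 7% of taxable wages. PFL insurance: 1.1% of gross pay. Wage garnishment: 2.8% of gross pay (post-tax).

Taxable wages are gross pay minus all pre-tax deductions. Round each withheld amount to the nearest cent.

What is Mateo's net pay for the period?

$2229.76

SIMPLE IRA contribution: $3467.15 × 0.08 = $277.37
Taxable wages = $3467.15 − $277.37 = $3189.78
State income tax: $3189.78 × 0.07 = $223.28
Federal income tax: $3189.78 × 0.11 = $350.88
Municipal income tax: $3189.78 × 0.0296 = $94.42
PFL insurance: $3467.15 × 0.011 = $38.14
Group life insurance premium: $45.86
AD&D insurance premium: $110.36
Wage garnishment: $3467.15 × 0.028 = $97.08
Total deductions = $277.37 + $223.28 + $350.88 + $94.42 + $38.14 + $45.86 + $110.36 + $97.08 = $1237.39
Net pay = $3467.15 − $1237.39 = $2229.76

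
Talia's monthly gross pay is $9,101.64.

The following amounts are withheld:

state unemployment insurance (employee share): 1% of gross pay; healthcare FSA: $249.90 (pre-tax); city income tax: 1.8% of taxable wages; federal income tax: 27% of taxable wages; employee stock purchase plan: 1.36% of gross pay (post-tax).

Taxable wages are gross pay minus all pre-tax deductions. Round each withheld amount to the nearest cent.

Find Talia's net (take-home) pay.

Healthcare FSA: $249.90
Taxable wages = $9,101.64 − $249.90 = $8,851.74
Federal income tax: $8,851.74 × 0.27 = $2,389.97
City income tax: $8,851.74 × 0.018 = $159.33
State unemployment insurance (employee share): $9,101.64 × 0.01 = $91.02
Employee stock purchase plan: $9,101.64 × 0.0136 = $123.78
Total deductions = $249.90 + $2,389.97 + $159.33 + $91.02 + $123.78 = $3,014.00
Net pay = $9,101.64 − $3,014.00 = $6,087.64

$6,087.64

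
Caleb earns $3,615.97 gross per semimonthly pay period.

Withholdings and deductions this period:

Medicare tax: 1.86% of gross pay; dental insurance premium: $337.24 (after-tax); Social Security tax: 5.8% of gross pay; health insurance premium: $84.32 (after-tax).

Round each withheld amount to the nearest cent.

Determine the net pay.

$2,917.42

Social Security tax: $3,615.97 × 0.058 = $209.73
Medicare tax: $3,615.97 × 0.0186 = $67.26
Dental insurance premium: $337.24
Health insurance premium: $84.32
Total deductions = $209.73 + $67.26 + $337.24 + $84.32 = $698.55
Net pay = $3,615.97 − $698.55 = $2,917.42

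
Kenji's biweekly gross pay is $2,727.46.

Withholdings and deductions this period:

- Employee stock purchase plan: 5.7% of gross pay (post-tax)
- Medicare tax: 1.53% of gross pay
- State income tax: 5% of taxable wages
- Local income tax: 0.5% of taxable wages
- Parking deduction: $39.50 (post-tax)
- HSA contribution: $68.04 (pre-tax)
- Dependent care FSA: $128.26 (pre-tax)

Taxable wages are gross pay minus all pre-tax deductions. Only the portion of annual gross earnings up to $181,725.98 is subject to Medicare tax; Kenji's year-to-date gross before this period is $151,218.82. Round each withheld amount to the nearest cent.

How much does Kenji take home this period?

$2,155.24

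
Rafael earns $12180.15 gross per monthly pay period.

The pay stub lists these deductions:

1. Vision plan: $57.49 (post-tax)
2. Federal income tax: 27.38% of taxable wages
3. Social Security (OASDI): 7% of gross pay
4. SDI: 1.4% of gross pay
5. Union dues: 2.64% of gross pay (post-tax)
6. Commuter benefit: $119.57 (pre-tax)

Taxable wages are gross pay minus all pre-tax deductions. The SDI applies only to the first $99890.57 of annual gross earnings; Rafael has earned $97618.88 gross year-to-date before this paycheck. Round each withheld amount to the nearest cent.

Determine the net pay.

$7494.93

Commuter benefit: $119.57
Taxable wages = $12180.15 − $119.57 = $12060.58
Federal income tax: $12060.58 × 0.2738 = $3302.19
SDI: only $99890.57 − $97618.88 = $2271.69 of this check is subject → $2271.69 × 0.014 = $31.80
Social Security (OASDI): $12180.15 × 0.07 = $852.61
Union dues: $12180.15 × 0.0264 = $321.56
Vision plan: $57.49
Total deductions = $119.57 + $3302.19 + $31.80 + $852.61 + $321.56 + $57.49 = $4685.22
Net pay = $12180.15 − $4685.22 = $7494.93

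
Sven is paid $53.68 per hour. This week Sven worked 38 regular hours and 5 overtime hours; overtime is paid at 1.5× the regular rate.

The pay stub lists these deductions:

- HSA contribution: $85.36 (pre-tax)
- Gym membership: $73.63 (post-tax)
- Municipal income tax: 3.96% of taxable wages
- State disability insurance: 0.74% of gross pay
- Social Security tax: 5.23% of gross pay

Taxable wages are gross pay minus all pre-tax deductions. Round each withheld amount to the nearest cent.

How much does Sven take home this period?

Regular pay: 38 × $53.68 = $2039.84
Overtime pay: 5 × $53.68 × 1.5 = $402.60
Gross pay = $2039.84 + $402.60 = $2442.44
HSA contribution: $85.36
Taxable wages = $2442.44 − $85.36 = $2357.08
Municipal income tax: $2357.08 × 0.0396 = $93.34
Social Security tax: $2442.44 × 0.0523 = $127.74
State disability insurance: $2442.44 × 0.0074 = $18.07
Gym membership: $73.63
Total deductions = $85.36 + $93.34 + $127.74 + $18.07 + $73.63 = $398.14
Net pay = $2442.44 − $398.14 = $2044.30

$2044.30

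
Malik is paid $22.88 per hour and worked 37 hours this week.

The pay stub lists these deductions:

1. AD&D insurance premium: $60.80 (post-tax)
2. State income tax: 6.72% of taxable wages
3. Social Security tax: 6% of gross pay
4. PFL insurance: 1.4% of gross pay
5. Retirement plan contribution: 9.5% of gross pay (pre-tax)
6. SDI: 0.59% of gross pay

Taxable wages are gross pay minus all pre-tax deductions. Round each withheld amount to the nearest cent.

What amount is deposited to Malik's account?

Gross pay: 37 × $22.88 = $846.56
Retirement plan contribution: $846.56 × 0.095 = $80.42
Taxable wages = $846.56 − $80.42 = $766.14
State income tax: $766.14 × 0.0672 = $51.48
PFL insurance: $846.56 × 0.014 = $11.85
Social Security tax: $846.56 × 0.06 = $50.79
SDI: $846.56 × 0.0059 = $4.99
AD&D insurance premium: $60.80
Total deductions = $80.42 + $51.48 + $11.85 + $50.79 + $4.99 + $60.80 = $260.33
Net pay = $846.56 − $260.33 = $586.23

$586.23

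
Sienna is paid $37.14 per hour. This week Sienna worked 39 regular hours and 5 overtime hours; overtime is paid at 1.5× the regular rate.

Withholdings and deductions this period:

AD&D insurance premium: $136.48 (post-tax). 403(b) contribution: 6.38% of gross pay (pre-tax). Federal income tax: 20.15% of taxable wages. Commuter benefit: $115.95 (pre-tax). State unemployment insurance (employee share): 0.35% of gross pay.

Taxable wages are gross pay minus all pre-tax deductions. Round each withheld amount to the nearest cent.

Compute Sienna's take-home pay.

Regular pay: 39 × $37.14 = $1,448.46
Overtime pay: 5 × $37.14 × 1.5 = $278.55
Gross pay = $1,448.46 + $278.55 = $1,727.01
403(b) contribution: $1,727.01 × 0.0638 = $110.18
Commuter benefit: $115.95
Pre-tax total = $110.18 + $115.95 = $226.13
Taxable wages = $1,727.01 − $226.13 = $1,500.88
Federal income tax: $1,500.88 × 0.2015 = $302.43
State unemployment insurance (employee share): $1,727.01 × 0.0035 = $6.04
AD&D insurance premium: $136.48
Total deductions = $110.18 + $115.95 + $302.43 + $6.04 + $136.48 = $671.08
Net pay = $1,727.01 − $671.08 = $1,055.93

$1,055.93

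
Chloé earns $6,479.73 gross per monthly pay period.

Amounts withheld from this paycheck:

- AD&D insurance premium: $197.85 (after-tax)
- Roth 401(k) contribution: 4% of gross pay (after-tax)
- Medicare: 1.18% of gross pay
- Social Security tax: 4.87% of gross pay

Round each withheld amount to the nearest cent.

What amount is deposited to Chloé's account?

$5,630.67

Medicare: $6,479.73 × 0.0118 = $76.46
Social Security tax: $6,479.73 × 0.0487 = $315.56
Roth 401(k) contribution: $6,479.73 × 0.04 = $259.19
AD&D insurance premium: $197.85
Total deductions = $76.46 + $315.56 + $259.19 + $197.85 = $849.06
Net pay = $6,479.73 − $849.06 = $5,630.67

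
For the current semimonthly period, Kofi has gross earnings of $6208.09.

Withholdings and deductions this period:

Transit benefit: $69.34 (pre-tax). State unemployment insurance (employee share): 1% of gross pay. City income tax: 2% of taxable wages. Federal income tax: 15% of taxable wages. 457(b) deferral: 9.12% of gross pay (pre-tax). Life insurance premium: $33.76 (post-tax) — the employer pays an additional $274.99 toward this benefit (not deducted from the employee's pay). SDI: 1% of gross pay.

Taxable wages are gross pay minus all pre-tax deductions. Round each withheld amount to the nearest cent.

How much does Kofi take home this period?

$4467.31

457(b) deferral: $6208.09 × 0.0912 = $566.18
Transit benefit: $69.34
Pre-tax total = $566.18 + $69.34 = $635.52
Taxable wages = $6208.09 − $635.52 = $5572.57
City income tax: $5572.57 × 0.02 = $111.45
Federal income tax: $5572.57 × 0.15 = $835.89
SDI: $6208.09 × 0.01 = $62.08
State unemployment insurance (employee share): $6208.09 × 0.01 = $62.08
Life insurance premium: $33.76
(Employer's $274.99 toward life insurance premium is not withheld from the employee.)
Total deductions = $566.18 + $69.34 + $111.45 + $835.89 + $62.08 + $62.08 + $33.76 = $1740.78
Net pay = $6208.09 − $1740.78 = $4467.31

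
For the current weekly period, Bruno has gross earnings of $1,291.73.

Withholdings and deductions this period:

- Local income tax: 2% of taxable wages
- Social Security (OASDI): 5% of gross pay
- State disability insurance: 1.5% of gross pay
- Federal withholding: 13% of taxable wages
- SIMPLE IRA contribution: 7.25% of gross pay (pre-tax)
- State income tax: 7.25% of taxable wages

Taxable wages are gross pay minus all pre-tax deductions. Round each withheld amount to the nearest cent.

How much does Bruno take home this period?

$847.54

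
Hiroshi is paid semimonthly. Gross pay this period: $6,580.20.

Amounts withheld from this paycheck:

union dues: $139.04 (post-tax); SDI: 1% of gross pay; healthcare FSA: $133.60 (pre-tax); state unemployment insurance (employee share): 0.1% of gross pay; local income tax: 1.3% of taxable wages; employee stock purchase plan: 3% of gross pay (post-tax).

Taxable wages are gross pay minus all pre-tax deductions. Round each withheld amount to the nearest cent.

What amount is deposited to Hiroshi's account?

Healthcare FSA: $133.60
Taxable wages = $6,580.20 − $133.60 = $6,446.60
Local income tax: $6,446.60 × 0.013 = $83.81
State unemployment insurance (employee share): $6,580.20 × 0.001 = $6.58
SDI: $6,580.20 × 0.01 = $65.80
Employee stock purchase plan: $6,580.20 × 0.03 = $197.41
Union dues: $139.04
Total deductions = $133.60 + $83.81 + $6.58 + $65.80 + $197.41 + $139.04 = $626.24
Net pay = $6,580.20 − $626.24 = $5,953.96

$5,953.96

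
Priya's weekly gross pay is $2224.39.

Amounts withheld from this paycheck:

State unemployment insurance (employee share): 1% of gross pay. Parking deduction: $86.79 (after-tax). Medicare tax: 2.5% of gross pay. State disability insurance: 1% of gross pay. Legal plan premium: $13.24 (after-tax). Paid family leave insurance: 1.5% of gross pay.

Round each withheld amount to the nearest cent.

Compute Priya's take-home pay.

$1990.90

State disability insurance: $2224.39 × 0.01 = $22.24
Medicare tax: $2224.39 × 0.025 = $55.61
Paid family leave insurance: $2224.39 × 0.015 = $33.37
State unemployment insurance (employee share): $2224.39 × 0.01 = $22.24
Parking deduction: $86.79
Legal plan premium: $13.24
Total deductions = $22.24 + $55.61 + $33.37 + $22.24 + $86.79 + $13.24 = $233.49
Net pay = $2224.39 − $233.49 = $1990.90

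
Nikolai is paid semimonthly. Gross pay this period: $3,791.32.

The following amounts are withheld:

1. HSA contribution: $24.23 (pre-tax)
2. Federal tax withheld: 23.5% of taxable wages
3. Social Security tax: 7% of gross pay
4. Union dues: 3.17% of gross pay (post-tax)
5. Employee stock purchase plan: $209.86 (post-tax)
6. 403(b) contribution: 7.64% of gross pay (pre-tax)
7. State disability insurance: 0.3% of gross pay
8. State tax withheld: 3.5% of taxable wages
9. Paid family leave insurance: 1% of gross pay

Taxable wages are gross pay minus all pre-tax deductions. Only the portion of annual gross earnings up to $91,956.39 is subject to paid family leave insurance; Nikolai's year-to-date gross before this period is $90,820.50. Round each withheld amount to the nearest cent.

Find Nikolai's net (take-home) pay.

$1,920.36

403(b) contribution: $3,791.32 × 0.0764 = $289.66
HSA contribution: $24.23
Pre-tax total = $289.66 + $24.23 = $313.89
Taxable wages = $3,791.32 − $313.89 = $3,477.43
State tax withheld: $3,477.43 × 0.035 = $121.71
Federal tax withheld: $3,477.43 × 0.235 = $817.20
Social Security tax: $3,791.32 × 0.07 = $265.39
State disability insurance: $3,791.32 × 0.003 = $11.37
Paid family leave insurance: only $91,956.39 − $90,820.50 = $1,135.89 of this check is subject → $1,135.89 × 0.01 = $11.36
Union dues: $3,791.32 × 0.0317 = $120.18
Employee stock purchase plan: $209.86
Total deductions = $289.66 + $24.23 + $121.71 + $817.20 + $265.39 + $11.37 + $11.36 + $120.18 + $209.86 = $1,870.96
Net pay = $3,791.32 − $1,870.96 = $1,920.36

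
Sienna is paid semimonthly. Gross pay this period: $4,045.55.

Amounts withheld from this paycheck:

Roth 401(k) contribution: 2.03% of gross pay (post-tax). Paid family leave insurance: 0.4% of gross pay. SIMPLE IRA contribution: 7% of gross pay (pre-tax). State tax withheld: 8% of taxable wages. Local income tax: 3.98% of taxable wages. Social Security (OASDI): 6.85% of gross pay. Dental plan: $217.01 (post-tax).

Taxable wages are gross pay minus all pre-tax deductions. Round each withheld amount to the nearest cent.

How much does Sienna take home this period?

$2,719.20

SIMPLE IRA contribution: $4,045.55 × 0.07 = $283.19
Taxable wages = $4,045.55 − $283.19 = $3,762.36
Local income tax: $3,762.36 × 0.0398 = $149.74
State tax withheld: $3,762.36 × 0.08 = $300.99
Social Security (OASDI): $4,045.55 × 0.0685 = $277.12
Paid family leave insurance: $4,045.55 × 0.004 = $16.18
Dental plan: $217.01
Roth 401(k) contribution: $4,045.55 × 0.0203 = $82.12
Total deductions = $283.19 + $149.74 + $300.99 + $277.12 + $16.18 + $217.01 + $82.12 = $1,326.35
Net pay = $4,045.55 − $1,326.35 = $2,719.20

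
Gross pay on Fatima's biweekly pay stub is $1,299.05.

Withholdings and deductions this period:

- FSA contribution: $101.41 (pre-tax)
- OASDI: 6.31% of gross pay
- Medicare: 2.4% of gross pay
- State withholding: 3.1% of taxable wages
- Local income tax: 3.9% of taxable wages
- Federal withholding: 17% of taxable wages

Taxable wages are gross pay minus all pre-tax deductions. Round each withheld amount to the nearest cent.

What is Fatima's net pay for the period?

FSA contribution: $101.41
Taxable wages = $1,299.05 − $101.41 = $1,197.64
Local income tax: $1,197.64 × 0.039 = $46.71
Federal withholding: $1,197.64 × 0.17 = $203.60
State withholding: $1,197.64 × 0.031 = $37.13
OASDI: $1,299.05 × 0.0631 = $81.97
Medicare: $1,299.05 × 0.024 = $31.18
Total deductions = $101.41 + $46.71 + $203.60 + $37.13 + $81.97 + $31.18 = $502.00
Net pay = $1,299.05 − $502.00 = $797.05

$797.05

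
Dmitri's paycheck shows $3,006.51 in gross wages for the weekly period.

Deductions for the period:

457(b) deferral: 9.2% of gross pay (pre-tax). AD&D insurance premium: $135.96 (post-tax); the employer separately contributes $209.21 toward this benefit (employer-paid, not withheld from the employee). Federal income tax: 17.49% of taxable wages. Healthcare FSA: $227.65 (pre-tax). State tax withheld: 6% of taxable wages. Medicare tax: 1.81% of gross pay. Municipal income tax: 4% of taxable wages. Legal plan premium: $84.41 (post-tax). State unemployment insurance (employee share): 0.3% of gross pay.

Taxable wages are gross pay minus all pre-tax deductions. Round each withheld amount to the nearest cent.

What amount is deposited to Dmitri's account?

$1,530.57

457(b) deferral: $3,006.51 × 0.092 = $276.60
Healthcare FSA: $227.65
Pre-tax total = $276.60 + $227.65 = $504.25
Taxable wages = $3,006.51 − $504.25 = $2,502.26
Municipal income tax: $2,502.26 × 0.04 = $100.09
Federal income tax: $2,502.26 × 0.1749 = $437.65
State tax withheld: $2,502.26 × 0.06 = $150.14
Medicare tax: $3,006.51 × 0.0181 = $54.42
State unemployment insurance (employee share): $3,006.51 × 0.003 = $9.02
Legal plan premium: $84.41
AD&D insurance premium: $135.96
(Employer's $209.21 toward AD&D insurance premium is not withheld from the employee.)
Total deductions = $276.60 + $227.65 + $100.09 + $437.65 + $150.14 + $54.42 + $9.02 + $84.41 + $135.96 = $1,475.94
Net pay = $3,006.51 − $1,475.94 = $1,530.57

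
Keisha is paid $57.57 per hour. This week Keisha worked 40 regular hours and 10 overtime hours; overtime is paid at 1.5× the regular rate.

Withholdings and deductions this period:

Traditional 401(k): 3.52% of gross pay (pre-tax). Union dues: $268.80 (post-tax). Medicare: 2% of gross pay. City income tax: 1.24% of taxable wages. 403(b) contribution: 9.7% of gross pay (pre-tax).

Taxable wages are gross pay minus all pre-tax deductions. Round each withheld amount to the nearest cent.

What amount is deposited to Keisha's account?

$2381.55

Regular pay: 40 × $57.57 = $2302.80
Overtime pay: 10 × $57.57 × 1.5 = $863.55
Gross pay = $2302.80 + $863.55 = $3166.35
Traditional 401(k): $3166.35 × 0.0352 = $111.46
403(b) contribution: $3166.35 × 0.097 = $307.14
Pre-tax total = $111.46 + $307.14 = $418.60
Taxable wages = $3166.35 − $418.60 = $2747.75
City income tax: $2747.75 × 0.0124 = $34.07
Medicare: $3166.35 × 0.02 = $63.33
Union dues: $268.80
Total deductions = $111.46 + $307.14 + $34.07 + $63.33 + $268.80 = $784.80
Net pay = $3166.35 − $784.80 = $2381.55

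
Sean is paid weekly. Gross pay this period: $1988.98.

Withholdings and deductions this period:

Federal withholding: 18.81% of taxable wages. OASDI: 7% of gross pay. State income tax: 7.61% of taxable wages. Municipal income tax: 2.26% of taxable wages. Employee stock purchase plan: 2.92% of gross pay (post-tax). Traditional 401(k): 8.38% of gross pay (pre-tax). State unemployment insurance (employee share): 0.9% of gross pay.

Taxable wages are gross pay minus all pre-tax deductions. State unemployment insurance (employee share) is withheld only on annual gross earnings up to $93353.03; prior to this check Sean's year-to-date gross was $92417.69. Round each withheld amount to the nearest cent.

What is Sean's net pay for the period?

Traditional 401(k): $1988.98 × 0.0838 = $166.68
Taxable wages = $1988.98 − $166.68 = $1822.30
Federal withholding: $1822.30 × 0.1881 = $342.77
State income tax: $1822.30 × 0.0761 = $138.68
Municipal income tax: $1822.30 × 0.0226 = $41.18
State unemployment insurance (employee share): only $93353.03 − $92417.69 = $935.34 of this check is subject → $935.34 × 0.009 = $8.42
OASDI: $1988.98 × 0.07 = $139.23
Employee stock purchase plan: $1988.98 × 0.0292 = $58.08
Total deductions = $166.68 + $342.77 + $138.68 + $41.18 + $8.42 + $139.23 + $58.08 = $895.04
Net pay = $1988.98 − $895.04 = $1093.94

$1093.94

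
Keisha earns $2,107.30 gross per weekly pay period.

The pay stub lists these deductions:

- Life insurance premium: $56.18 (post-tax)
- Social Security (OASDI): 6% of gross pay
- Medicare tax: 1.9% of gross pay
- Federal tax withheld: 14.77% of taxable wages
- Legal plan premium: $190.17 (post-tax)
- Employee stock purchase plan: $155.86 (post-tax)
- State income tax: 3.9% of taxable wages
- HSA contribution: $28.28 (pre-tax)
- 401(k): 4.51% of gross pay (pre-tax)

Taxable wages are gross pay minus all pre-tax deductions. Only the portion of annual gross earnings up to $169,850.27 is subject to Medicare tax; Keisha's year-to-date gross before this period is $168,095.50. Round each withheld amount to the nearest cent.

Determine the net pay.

$1,051.58

401(k): $2,107.30 × 0.0451 = $95.04
HSA contribution: $28.28
Pre-tax total = $95.04 + $28.28 = $123.32
Taxable wages = $2,107.30 − $123.32 = $1,983.98
Federal tax withheld: $1,983.98 × 0.1477 = $293.03
State income tax: $1,983.98 × 0.039 = $77.38
Social Security (OASDI): $2,107.30 × 0.06 = $126.44
Medicare tax: only $169,850.27 − $168,095.50 = $1,754.77 of this check is subject → $1,754.77 × 0.019 = $33.34
Employee stock purchase plan: $155.86
Life insurance premium: $56.18
Legal plan premium: $190.17
Total deductions = $95.04 + $28.28 + $293.03 + $77.38 + $126.44 + $33.34 + $155.86 + $56.18 + $190.17 = $1,055.72
Net pay = $2,107.30 − $1,055.72 = $1,051.58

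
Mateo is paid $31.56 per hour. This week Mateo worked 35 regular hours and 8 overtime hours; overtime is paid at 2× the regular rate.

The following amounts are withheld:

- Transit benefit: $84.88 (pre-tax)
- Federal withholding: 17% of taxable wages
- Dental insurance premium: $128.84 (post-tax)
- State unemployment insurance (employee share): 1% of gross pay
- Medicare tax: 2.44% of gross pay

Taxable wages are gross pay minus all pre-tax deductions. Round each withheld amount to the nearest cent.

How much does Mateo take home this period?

$1,081.27

Regular pay: 35 × $31.56 = $1,104.60
Overtime pay: 8 × $31.56 × 2 = $504.96
Gross pay = $1,104.60 + $504.96 = $1,609.56
Transit benefit: $84.88
Taxable wages = $1,609.56 − $84.88 = $1,524.68
Federal withholding: $1,524.68 × 0.17 = $259.20
Medicare tax: $1,609.56 × 0.0244 = $39.27
State unemployment insurance (employee share): $1,609.56 × 0.01 = $16.10
Dental insurance premium: $128.84
Total deductions = $84.88 + $259.20 + $39.27 + $16.10 + $128.84 = $528.29
Net pay = $1,609.56 − $528.29 = $1,081.27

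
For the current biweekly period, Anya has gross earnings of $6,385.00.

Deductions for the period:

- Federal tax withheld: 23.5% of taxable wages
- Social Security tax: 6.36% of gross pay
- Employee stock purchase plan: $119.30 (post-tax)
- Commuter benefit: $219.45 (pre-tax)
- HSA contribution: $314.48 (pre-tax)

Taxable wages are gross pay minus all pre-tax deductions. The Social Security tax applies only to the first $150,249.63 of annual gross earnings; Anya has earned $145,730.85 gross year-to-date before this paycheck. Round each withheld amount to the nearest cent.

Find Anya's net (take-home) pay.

Commuter benefit: $219.45
HSA contribution: $314.48
Pre-tax total = $219.45 + $314.48 = $533.93
Taxable wages = $6,385.00 − $533.93 = $5,851.07
Federal tax withheld: $5,851.07 × 0.235 = $1,375.00
Social Security tax: only $150,249.63 − $145,730.85 = $4,518.78 of this check is subject → $4,518.78 × 0.0636 = $287.39
Employee stock purchase plan: $119.30
Total deductions = $219.45 + $314.48 + $1,375.00 + $287.39 + $119.30 = $2,315.62
Net pay = $6,385.00 − $2,315.62 = $4,069.38

$4,069.38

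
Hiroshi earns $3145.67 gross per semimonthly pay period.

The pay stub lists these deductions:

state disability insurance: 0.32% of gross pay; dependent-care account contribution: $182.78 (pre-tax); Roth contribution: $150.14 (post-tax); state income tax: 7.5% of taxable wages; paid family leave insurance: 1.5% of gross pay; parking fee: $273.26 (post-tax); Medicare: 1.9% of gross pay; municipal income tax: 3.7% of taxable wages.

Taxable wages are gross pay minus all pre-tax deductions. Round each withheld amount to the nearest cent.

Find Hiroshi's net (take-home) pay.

$2090.61

Dependent-care account contribution: $182.78
Taxable wages = $3145.67 − $182.78 = $2962.89
Municipal income tax: $2962.89 × 0.037 = $109.63
State income tax: $2962.89 × 0.075 = $222.22
State disability insurance: $3145.67 × 0.0032 = $10.07
Paid family leave insurance: $3145.67 × 0.015 = $47.19
Medicare: $3145.67 × 0.019 = $59.77
Parking fee: $273.26
Roth contribution: $150.14
Total deductions = $182.78 + $109.63 + $222.22 + $10.07 + $47.19 + $59.77 + $273.26 + $150.14 = $1055.06
Net pay = $3145.67 − $1055.06 = $2090.61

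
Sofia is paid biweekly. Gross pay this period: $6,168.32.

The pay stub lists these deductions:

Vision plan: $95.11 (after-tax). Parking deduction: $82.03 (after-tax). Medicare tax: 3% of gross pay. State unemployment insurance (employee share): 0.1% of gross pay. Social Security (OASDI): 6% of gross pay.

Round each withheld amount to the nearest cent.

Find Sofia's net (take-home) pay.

State unemployment insurance (employee share): $6,168.32 × 0.001 = $6.17
Medicare tax: $6,168.32 × 0.03 = $185.05
Social Security (OASDI): $6,168.32 × 0.06 = $370.10
Vision plan: $95.11
Parking deduction: $82.03
Total deductions = $6.17 + $185.05 + $370.10 + $95.11 + $82.03 = $738.46
Net pay = $6,168.32 − $738.46 = $5,429.86

$5,429.86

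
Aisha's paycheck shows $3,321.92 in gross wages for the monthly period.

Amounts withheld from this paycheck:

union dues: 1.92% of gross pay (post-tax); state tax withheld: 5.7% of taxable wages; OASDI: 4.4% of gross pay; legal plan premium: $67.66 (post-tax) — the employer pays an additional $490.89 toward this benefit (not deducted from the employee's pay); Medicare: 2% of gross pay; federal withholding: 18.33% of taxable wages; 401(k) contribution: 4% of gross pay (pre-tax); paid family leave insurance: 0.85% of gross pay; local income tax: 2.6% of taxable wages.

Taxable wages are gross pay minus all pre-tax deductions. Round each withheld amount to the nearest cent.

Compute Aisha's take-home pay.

$1,967.51

401(k) contribution: $3,321.92 × 0.04 = $132.88
Taxable wages = $3,321.92 − $132.88 = $3,189.04
State tax withheld: $3,189.04 × 0.057 = $181.78
Local income tax: $3,189.04 × 0.026 = $82.92
Federal withholding: $3,189.04 × 0.1833 = $584.55
Medicare: $3,321.92 × 0.02 = $66.44
OASDI: $3,321.92 × 0.044 = $146.16
Paid family leave insurance: $3,321.92 × 0.0085 = $28.24
Legal plan premium: $67.66
Union dues: $3,321.92 × 0.0192 = $63.78
(Employer's $490.89 toward legal plan premium is not withheld from the employee.)
Total deductions = $132.88 + $181.78 + $82.92 + $584.55 + $66.44 + $146.16 + $28.24 + $67.66 + $63.78 = $1,354.41
Net pay = $3,321.92 − $1,354.41 = $1,967.51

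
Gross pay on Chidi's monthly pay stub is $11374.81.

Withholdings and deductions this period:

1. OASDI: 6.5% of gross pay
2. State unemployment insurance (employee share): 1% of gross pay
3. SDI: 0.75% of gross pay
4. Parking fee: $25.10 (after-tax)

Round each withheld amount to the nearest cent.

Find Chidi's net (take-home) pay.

$10411.29

SDI: $11374.81 × 0.0075 = $85.31
State unemployment insurance (employee share): $11374.81 × 0.01 = $113.75
OASDI: $11374.81 × 0.065 = $739.36
Parking fee: $25.10
Total deductions = $85.31 + $113.75 + $739.36 + $25.10 = $963.52
Net pay = $11374.81 − $963.52 = $10411.29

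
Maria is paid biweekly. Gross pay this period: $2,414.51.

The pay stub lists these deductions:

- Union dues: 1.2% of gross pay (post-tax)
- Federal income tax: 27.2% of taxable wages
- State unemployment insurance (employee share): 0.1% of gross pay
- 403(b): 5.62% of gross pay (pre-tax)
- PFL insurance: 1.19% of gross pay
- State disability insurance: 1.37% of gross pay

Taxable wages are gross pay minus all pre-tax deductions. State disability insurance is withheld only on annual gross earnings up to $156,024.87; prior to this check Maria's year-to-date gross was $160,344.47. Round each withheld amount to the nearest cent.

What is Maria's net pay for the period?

$1,598.86

403(b): $2,414.51 × 0.0562 = $135.70
Taxable wages = $2,414.51 − $135.70 = $2,278.81
Federal income tax: $2,278.81 × 0.272 = $619.84
State unemployment insurance (employee share): $2,414.51 × 0.001 = $2.41
State disability insurance: annual cap $156,024.87 already reached (YTD $160,344.47), so $0.00
PFL insurance: $2,414.51 × 0.0119 = $28.73
Union dues: $2,414.51 × 0.012 = $28.97
Total deductions = $135.70 + $619.84 + $2.41 + $0.00 + $28.73 + $28.97 = $815.65
Net pay = $2,414.51 − $815.65 = $1,598.86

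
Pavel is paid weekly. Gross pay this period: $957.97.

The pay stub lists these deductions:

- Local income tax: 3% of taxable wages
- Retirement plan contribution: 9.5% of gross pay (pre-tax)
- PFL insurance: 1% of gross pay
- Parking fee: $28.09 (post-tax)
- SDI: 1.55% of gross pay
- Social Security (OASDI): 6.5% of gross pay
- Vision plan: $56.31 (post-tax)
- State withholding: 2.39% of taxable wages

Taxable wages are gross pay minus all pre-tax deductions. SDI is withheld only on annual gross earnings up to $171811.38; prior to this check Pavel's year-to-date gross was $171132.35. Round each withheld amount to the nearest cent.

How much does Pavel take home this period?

$653.46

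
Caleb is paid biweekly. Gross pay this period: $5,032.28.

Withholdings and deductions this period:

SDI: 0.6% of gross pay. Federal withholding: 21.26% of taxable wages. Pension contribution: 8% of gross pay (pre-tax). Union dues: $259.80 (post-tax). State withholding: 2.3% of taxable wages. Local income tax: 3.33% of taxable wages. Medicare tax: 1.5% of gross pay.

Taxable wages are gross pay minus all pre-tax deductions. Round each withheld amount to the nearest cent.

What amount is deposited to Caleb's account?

$3,019.31

Pension contribution: $5,032.28 × 0.08 = $402.58
Taxable wages = $5,032.28 − $402.58 = $4,629.70
State withholding: $4,629.70 × 0.023 = $106.48
Federal withholding: $4,629.70 × 0.2126 = $984.27
Local income tax: $4,629.70 × 0.0333 = $154.17
SDI: $5,032.28 × 0.006 = $30.19
Medicare tax: $5,032.28 × 0.015 = $75.48
Union dues: $259.80
Total deductions = $402.58 + $106.48 + $984.27 + $154.17 + $30.19 + $75.48 + $259.80 = $2,012.97
Net pay = $5,032.28 − $2,012.97 = $3,019.31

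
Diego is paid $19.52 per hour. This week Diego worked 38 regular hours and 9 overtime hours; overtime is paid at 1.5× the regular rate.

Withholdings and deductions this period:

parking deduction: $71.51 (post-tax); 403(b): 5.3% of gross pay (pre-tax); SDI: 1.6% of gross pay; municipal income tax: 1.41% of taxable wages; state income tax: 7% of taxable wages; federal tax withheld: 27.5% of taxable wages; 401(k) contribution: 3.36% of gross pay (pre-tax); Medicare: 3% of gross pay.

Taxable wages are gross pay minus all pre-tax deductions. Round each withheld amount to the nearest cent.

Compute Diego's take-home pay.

Regular pay: 38 × $19.52 = $741.76
Overtime pay: 9 × $19.52 × 1.5 = $263.52
Gross pay = $741.76 + $263.52 = $1005.28
401(k) contribution: $1005.28 × 0.0336 = $33.78
403(b): $1005.28 × 0.053 = $53.28
Pre-tax total = $33.78 + $53.28 = $87.06
Taxable wages = $1005.28 − $87.06 = $918.22
Federal tax withheld: $918.22 × 0.275 = $252.51
State income tax: $918.22 × 0.07 = $64.28
Municipal income tax: $918.22 × 0.0141 = $12.95
Medicare: $1005.28 × 0.03 = $30.16
SDI: $1005.28 × 0.016 = $16.08
Parking deduction: $71.51
Total deductions = $33.78 + $53.28 + $252.51 + $64.28 + $12.95 + $30.16 + $16.08 + $71.51 = $534.55
Net pay = $1005.28 − $534.55 = $470.73

$470.73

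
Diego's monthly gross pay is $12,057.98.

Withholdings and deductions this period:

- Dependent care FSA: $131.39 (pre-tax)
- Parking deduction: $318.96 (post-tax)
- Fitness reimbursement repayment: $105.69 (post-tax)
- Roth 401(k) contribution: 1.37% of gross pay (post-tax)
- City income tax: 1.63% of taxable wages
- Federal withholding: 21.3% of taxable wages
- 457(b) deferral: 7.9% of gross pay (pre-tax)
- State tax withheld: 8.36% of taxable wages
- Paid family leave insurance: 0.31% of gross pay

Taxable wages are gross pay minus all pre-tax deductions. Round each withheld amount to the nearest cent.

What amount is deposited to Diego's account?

Dependent care FSA: $131.39
457(b) deferral: $12,057.98 × 0.079 = $952.58
Pre-tax total = $131.39 + $952.58 = $1,083.97
Taxable wages = $12,057.98 − $1,083.97 = $10,974.01
Federal withholding: $10,974.01 × 0.213 = $2,337.46
State tax withheld: $10,974.01 × 0.0836 = $917.43
City income tax: $10,974.01 × 0.0163 = $178.88
Paid family leave insurance: $12,057.98 × 0.0031 = $37.38
Parking deduction: $318.96
Roth 401(k) contribution: $12,057.98 × 0.0137 = $165.19
Fitness reimbursement repayment: $105.69
Total deductions = $131.39 + $952.58 + $2,337.46 + $917.43 + $178.88 + $37.38 + $318.96 + $165.19 + $105.69 = $5,144.96
Net pay = $12,057.98 − $5,144.96 = $6,913.02

$6,913.02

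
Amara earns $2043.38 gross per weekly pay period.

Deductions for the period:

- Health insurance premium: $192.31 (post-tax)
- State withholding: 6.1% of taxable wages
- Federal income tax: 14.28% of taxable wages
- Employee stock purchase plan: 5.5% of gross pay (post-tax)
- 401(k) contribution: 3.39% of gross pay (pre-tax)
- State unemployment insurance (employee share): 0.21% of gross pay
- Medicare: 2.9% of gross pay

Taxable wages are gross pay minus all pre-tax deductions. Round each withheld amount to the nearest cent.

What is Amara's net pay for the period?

$1203.54

401(k) contribution: $2043.38 × 0.0339 = $69.27
Taxable wages = $2043.38 − $69.27 = $1974.11
State withholding: $1974.11 × 0.061 = $120.42
Federal income tax: $1974.11 × 0.1428 = $281.90
Medicare: $2043.38 × 0.029 = $59.26
State unemployment insurance (employee share): $2043.38 × 0.0021 = $4.29
Employee stock purchase plan: $2043.38 × 0.055 = $112.39
Health insurance premium: $192.31
Total deductions = $69.27 + $120.42 + $281.90 + $59.26 + $4.29 + $112.39 + $192.31 = $839.84
Net pay = $2043.38 − $839.84 = $1203.54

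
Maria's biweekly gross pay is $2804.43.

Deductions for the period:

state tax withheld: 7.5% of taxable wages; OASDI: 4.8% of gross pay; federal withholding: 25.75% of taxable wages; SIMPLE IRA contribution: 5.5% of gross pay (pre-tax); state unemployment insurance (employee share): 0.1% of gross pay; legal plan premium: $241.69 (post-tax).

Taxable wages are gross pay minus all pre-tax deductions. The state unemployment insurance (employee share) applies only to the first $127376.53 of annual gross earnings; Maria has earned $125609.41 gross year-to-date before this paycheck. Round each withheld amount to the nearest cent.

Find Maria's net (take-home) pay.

SIMPLE IRA contribution: $2804.43 × 0.055 = $154.24
Taxable wages = $2804.43 − $154.24 = $2650.19
State tax withheld: $2650.19 × 0.075 = $198.76
Federal withholding: $2650.19 × 0.2575 = $682.42
State unemployment insurance (employee share): only $127376.53 − $125609.41 = $1767.12 of this check is subject → $1767.12 × 0.001 = $1.77
OASDI: $2804.43 × 0.048 = $134.61
Legal plan premium: $241.69
Total deductions = $154.24 + $198.76 + $682.42 + $1.77 + $134.61 + $241.69 = $1413.49
Net pay = $2804.43 − $1413.49 = $1390.94

$1390.94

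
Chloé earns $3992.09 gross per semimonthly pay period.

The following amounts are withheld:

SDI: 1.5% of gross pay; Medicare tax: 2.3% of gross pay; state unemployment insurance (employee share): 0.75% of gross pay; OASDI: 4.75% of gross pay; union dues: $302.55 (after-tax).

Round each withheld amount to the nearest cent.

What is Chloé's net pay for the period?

State unemployment insurance (employee share): $3992.09 × 0.0075 = $29.94
Medicare tax: $3992.09 × 0.023 = $91.82
SDI: $3992.09 × 0.015 = $59.88
OASDI: $3992.09 × 0.0475 = $189.62
Union dues: $302.55
Total deductions = $29.94 + $91.82 + $59.88 + $189.62 + $302.55 = $673.81
Net pay = $3992.09 − $673.81 = $3318.28

$3318.28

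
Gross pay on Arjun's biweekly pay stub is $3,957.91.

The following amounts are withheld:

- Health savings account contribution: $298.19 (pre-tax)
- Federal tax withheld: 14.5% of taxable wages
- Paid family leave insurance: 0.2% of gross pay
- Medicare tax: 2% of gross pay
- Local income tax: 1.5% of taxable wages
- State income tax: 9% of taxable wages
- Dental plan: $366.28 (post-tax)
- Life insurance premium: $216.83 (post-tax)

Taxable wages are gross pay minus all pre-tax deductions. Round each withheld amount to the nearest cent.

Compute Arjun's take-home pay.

$2,074.60

Health savings account contribution: $298.19
Taxable wages = $3,957.91 − $298.19 = $3,659.72
State income tax: $3,659.72 × 0.09 = $329.37
Local income tax: $3,659.72 × 0.015 = $54.90
Federal tax withheld: $3,659.72 × 0.145 = $530.66
Paid family leave insurance: $3,957.91 × 0.002 = $7.92
Medicare tax: $3,957.91 × 0.02 = $79.16
Life insurance premium: $216.83
Dental plan: $366.28
Total deductions = $298.19 + $329.37 + $54.90 + $530.66 + $7.92 + $79.16 + $216.83 + $366.28 = $1,883.31
Net pay = $3,957.91 − $1,883.31 = $2,074.60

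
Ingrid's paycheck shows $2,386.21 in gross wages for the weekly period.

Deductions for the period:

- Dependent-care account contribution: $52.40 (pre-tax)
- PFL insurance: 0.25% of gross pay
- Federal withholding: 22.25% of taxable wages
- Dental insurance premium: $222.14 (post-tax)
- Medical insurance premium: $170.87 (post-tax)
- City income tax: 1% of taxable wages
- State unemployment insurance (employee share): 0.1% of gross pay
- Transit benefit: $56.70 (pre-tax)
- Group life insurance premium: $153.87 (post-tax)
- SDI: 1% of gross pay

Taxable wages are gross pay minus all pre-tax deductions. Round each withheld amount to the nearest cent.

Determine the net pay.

Transit benefit: $56.70
Dependent-care account contribution: $52.40
Pre-tax total = $56.70 + $52.40 = $109.10
Taxable wages = $2,386.21 − $109.10 = $2,277.11
Federal withholding: $2,277.11 × 0.2225 = $506.66
City income tax: $2,277.11 × 0.01 = $22.77
State unemployment insurance (employee share): $2,386.21 × 0.001 = $2.39
SDI: $2,386.21 × 0.01 = $23.86
PFL insurance: $2,386.21 × 0.0025 = $5.97
Group life insurance premium: $153.87
Medical insurance premium: $170.87
Dental insurance premium: $222.14
Total deductions = $56.70 + $52.40 + $506.66 + $22.77 + $2.39 + $23.86 + $5.97 + $153.87 + $170.87 + $222.14 = $1,217.63
Net pay = $2,386.21 − $1,217.63 = $1,168.58

$1,168.58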